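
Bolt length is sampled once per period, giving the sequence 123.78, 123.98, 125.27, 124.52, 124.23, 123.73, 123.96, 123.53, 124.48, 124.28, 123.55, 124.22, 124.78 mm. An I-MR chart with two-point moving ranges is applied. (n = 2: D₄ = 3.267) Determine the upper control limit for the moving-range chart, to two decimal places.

Moving ranges: 0.20, 1.29, 0.75, 0.29, 0.50, 0.23, 0.43, 0.95, 0.20, 0.73, 0.67, 0.56; M̄R̄ = 6.8000 / 12 = 0.5667
UCL_MR = D₄·M̄R̄ = 3.267 × 0.5667 = 1.8513

1.85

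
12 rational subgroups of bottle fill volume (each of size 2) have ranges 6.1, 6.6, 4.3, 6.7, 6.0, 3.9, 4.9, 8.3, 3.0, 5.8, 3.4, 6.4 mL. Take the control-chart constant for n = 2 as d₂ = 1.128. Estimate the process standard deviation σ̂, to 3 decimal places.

R̄ = (6.1 + 6.6 + 4.3 + 6.7 + 6.0 + 3.9 + 4.9 + 8.3 + 3.0 + 5.8 + 3.4 + 6.4) / 12 = 5.4500
σ̂ = R̄ / d₂ = 5.4500 / 1.128 = 4.8316

4.832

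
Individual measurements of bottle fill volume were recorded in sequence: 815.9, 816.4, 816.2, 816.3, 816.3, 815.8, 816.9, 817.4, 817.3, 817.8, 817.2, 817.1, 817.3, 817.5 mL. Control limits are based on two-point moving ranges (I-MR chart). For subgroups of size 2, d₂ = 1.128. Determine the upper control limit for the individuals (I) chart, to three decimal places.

X̄ = (815.9 + 816.4 + 816.2 + 816.3 + 816.3 + 815.8 + 816.9 + 817.4 + 817.3 + 817.8 + 817.2 + 817.1 + 817.3 + 817.5) / 14 = 816.8143
Moving ranges: 0.5, 0.2, 0.1, 0.0, 0.5, 1.1, 0.5, 0.1, 0.5, 0.6, 0.1, 0.2, 0.2; M̄R̄ = 4.6000 / 13 = 0.3538
UCL = X̄ + 3·M̄R̄/d₂ = 816.8143 + 3 × 0.3538 / 1.128 = 817.7554

817.755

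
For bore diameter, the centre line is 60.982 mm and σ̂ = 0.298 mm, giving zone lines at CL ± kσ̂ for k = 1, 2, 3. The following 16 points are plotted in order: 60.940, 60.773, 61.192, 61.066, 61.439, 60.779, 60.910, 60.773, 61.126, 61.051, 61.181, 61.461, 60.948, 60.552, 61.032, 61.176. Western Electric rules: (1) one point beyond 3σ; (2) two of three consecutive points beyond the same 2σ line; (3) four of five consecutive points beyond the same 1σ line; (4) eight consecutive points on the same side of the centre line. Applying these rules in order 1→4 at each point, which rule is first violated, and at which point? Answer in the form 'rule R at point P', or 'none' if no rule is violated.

none

Zone of each point (C = within 1σ̂, B = 1σ̂–2σ̂, A = 2σ̂–3σ̂, * = beyond 3σ̂; sign = side of CL): 1:-C, 2:-C, 3:+C, 4:+C, 5:+B, 6:-C, 7:-C, 8:-C, 9:+C, 10:+C, 11:+C, 12:+B, 13:-C, 14:-B, 15:+C, 16:+C
No rule fires across all 16 points.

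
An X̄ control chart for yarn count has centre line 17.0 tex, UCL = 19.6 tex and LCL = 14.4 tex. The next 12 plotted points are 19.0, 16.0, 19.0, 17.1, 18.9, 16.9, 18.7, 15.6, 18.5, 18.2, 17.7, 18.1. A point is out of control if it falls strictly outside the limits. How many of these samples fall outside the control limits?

All 12 points lie within [14.4, 19.6].

0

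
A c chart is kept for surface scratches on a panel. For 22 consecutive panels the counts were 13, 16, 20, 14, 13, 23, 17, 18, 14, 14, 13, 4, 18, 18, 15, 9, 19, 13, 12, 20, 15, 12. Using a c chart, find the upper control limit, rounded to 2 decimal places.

26.62

c̄ = (13 + 16 + 20 + 14 + 13 + 23 + 17 + 18 + 14 + 14 + 13 + 4 + 18 + 18 + 15 + 9 + 19 + 13 + 12 + 20 + 15 + 12) / 22 = 330 / 22 = 15.0000
UCL = c̄ + 3√c̄ = 15.0000 + 3 × √15.0000 = 15.0000 + 3 × 3.8730 = 26.6190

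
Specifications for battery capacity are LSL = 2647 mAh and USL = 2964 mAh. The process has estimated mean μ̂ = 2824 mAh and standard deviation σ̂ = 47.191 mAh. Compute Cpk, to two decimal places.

0.99

Cpu = (USL − μ̂) / (3σ̂) = (2964 − 2824) / (3 × 47.191) = 0.9889; Cpl = (μ̂ − LSL) / (3σ̂) = (2824 − 2647) / (3 × 47.191) = 1.2502; Cpk = min(Cpu, Cpl) = 0.9889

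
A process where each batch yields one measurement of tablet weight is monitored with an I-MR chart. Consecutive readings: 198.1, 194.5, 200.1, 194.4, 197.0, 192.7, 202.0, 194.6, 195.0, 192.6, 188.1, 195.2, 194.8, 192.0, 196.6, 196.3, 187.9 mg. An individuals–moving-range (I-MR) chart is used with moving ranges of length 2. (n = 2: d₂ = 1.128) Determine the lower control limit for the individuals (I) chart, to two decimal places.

183.28

X̄ = (198.1 + 194.5 + 200.1 + 194.4 + 197.0 + 192.7 + 202.0 + 194.6 + 195.0 + 192.6 + 188.1 + 195.2 + 194.8 + 192.0 + 196.6 + 196.3 + 187.9) / 17 = 194.8176
Moving ranges: 3.6, 5.6, 5.7, 2.6, 4.3, 9.3, 7.4, 0.4, 2.4, 4.5, 7.1, 0.4, 2.8, 4.6, 0.3, 8.4; M̄R̄ = 69.4000 / 16 = 4.3375
LCL = X̄ − 3·M̄R̄/d₂ = 194.8176 − 3 × 4.3375 / 1.128 = 183.2817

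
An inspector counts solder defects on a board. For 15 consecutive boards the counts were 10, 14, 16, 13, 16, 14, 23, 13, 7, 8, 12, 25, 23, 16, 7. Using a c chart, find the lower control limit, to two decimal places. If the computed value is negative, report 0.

3.06

c̄ = (10 + 14 + 16 + 13 + 16 + 14 + 23 + 13 + 7 + 8 + 12 + 25 + 23 + 16 + 7) / 15 = 217 / 15 = 14.4667
LCL = c̄ − 3√c̄ = 14.4667 − 3 × 3.8035 = 3.0561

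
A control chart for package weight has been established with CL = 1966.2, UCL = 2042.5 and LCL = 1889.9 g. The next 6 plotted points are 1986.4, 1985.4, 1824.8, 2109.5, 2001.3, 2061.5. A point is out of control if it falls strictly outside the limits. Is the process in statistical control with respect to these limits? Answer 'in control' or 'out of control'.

out of control

Compare each point to [1889.9, 2042.5]: sample 3 = 1824.8 < LCL; sample 4 = 2109.5 > UCL; sample 6 = 2061.5 > UCL.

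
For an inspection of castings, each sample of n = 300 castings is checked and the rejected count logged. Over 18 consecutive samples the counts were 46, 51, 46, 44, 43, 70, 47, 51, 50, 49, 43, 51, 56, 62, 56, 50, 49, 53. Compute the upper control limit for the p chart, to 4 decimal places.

p̄ = Σdᵢ / (k·n) = 917 / (18 × 300) = 0.16981
UCL = p̄ + 3·√(p̄(1−p̄)/n) = 0.16981 + 3 × √(0.16981×0.83019/300) = 0.16981 + 3 × 0.02168 = 0.23485

0.2348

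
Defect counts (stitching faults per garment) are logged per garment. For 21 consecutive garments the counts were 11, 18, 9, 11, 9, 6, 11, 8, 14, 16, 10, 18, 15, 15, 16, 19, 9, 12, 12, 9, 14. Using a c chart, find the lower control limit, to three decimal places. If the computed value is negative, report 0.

1.880

c̄ = (11 + 18 + 9 + 11 + 9 + 6 + 11 + 8 + 14 + 16 + 10 + 18 + 15 + 15 + 16 + 19 + 9 + 12 + 12 + 9 + 14) / 21 = 262 / 21 = 12.4762
LCL = c̄ − 3√c̄ = 12.4762 − 3 × 3.5322 = 1.8797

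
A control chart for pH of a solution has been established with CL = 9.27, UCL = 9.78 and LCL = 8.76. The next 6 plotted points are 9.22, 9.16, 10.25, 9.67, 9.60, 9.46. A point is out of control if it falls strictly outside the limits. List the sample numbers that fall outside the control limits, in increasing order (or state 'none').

Compare each point to [8.76, 9.78]: sample 3 = 10.25 > UCL.

3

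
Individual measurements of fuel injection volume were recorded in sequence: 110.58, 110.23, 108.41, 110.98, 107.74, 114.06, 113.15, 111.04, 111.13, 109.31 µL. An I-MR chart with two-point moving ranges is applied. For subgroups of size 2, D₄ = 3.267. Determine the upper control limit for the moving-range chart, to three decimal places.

Moving ranges: 0.35, 1.82, 2.57, 3.24, 6.32, 0.91, 2.11, 0.09, 1.82; M̄R̄ = 19.2300 / 9 = 2.1367
UCL_MR = D₄·M̄R̄ = 3.267 × 2.1367 = 6.9805

6.980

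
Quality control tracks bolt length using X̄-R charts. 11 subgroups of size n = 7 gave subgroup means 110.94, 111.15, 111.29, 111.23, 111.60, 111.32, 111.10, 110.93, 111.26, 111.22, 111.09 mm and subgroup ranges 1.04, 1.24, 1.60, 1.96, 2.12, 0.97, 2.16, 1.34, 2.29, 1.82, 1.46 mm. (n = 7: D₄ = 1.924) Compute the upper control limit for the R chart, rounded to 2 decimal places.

3.15

R̄ = (1.04 + 1.24 + 1.60 + 1.96 + 2.12 + 0.97 + 2.16 + 1.34 + 2.29 + 1.82 + 1.46) / 11 = 18.0000 / 11 = 1.6364
UCL_R = D₄·R̄ = 1.924 × 1.6364 = 3.1484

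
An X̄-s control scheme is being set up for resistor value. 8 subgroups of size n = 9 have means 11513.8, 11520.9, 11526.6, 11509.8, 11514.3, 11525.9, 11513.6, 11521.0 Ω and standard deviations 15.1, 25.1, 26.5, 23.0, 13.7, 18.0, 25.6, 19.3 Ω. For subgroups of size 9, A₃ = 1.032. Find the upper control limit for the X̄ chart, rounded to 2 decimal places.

11539.69

X̄̄ = (11513.8 + 11520.9 + 11526.6 + 11509.8 + 11514.3 + 11525.9 + 11513.6 + 11521.0) / 8 = 11518.2375
s̄ = (15.1 + 25.1 + 26.5 + 23.0 + 13.7 + 18.0 + 25.6 + 19.3) / 8 = 20.7875
UCL = X̄̄ + A₃·s̄ = 11518.2375 + 1.032 × 20.7875 = 11539.6902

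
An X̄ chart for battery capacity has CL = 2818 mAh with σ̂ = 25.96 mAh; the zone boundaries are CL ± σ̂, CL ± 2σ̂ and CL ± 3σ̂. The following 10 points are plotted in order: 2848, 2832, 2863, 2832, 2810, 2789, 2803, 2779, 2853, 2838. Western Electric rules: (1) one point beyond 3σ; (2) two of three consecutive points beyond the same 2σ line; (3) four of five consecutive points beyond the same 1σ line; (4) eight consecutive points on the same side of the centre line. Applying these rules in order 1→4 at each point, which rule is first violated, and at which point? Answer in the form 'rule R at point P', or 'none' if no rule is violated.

Zone of each point (C = within 1σ̂, B = 1σ̂–2σ̂, A = 2σ̂–3σ̂, * = beyond 3σ̂; sign = side of CL): 1:+B, 2:+C, 3:+B, 4:+C, 5:-C, 6:-B, 7:-C, 8:-B, 9:+B, 10:+C
No rule fires across all 10 points.

none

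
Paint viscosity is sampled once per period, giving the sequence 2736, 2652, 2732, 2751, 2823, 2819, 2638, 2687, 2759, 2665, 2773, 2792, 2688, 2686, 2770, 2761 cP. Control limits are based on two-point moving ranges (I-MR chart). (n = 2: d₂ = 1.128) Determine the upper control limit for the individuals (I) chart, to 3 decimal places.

X̄ = (2736 + 2652 + 2732 + 2751 + 2823 + 2819 + 2638 + 2687 + 2759 + 2665 + 2773 + 2792 + 2688 + 2686 + 2770 + 2761) / 16 = 2733.2500
Moving ranges: 84, 80, 19, 72, 4, 181, 49, 72, 94, 108, 19, 104, 2, 84, 9; M̄R̄ = 981.0000 / 15 = 65.4000
UCL = X̄ + 3·M̄R̄/d₂ = 2733.2500 + 3 × 65.4000 / 1.128 = 2907.1862

2907.186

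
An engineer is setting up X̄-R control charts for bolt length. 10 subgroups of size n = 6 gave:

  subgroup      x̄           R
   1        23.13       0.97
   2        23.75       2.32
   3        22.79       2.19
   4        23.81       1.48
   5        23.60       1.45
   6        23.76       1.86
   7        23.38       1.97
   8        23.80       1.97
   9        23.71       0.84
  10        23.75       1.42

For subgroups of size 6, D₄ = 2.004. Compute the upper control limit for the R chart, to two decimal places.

3.30

R̄ = (0.97 + 2.32 + 2.19 + 1.48 + 1.45 + 1.86 + 1.97 + 1.97 + 0.84 + 1.42) / 10 = 16.4700 / 10 = 1.6470
UCL_R = D₄·R̄ = 2.004 × 1.6470 = 3.3006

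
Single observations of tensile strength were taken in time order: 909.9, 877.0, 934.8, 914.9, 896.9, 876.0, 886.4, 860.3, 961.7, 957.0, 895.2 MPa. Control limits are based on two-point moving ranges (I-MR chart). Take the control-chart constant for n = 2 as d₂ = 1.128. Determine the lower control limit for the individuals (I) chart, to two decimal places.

X̄ = (909.9 + 877.0 + 934.8 + 914.9 + 896.9 + 876.0 + 886.4 + 860.3 + 961.7 + 957.0 + 895.2) / 11 = 906.3727
Moving ranges: 32.9, 57.8, 19.9, 18.0, 20.9, 10.4, 26.1, 101.4, 4.7, 61.8; M̄R̄ = 353.9000 / 10 = 35.3900
LCL = X̄ − 3·M̄R̄/d₂ = 906.3727 − 3 × 35.3900 / 1.128 = 812.2504

812.25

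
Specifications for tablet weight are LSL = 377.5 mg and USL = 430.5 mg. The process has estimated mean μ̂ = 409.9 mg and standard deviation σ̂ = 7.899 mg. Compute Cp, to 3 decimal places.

1.118

Cp = (USL − LSL) / (6σ̂) = (430.5 − 377.5) / (6 × 7.899) = 53.0000 / 47.3940 = 1.1183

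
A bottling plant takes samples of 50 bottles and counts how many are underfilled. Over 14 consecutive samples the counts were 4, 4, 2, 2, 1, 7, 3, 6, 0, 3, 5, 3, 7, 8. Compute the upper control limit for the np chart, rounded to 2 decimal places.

p̄ = Σdᵢ / (k·n) = 55 / (14 × 50) = 0.07857
UCL = np̄ + 3·√(np̄(1−p̄)) = 3.9286 + 3 × √(3.9286×0.92143) = 3.9286 + 3 × 1.9026 = 9.6364

9.64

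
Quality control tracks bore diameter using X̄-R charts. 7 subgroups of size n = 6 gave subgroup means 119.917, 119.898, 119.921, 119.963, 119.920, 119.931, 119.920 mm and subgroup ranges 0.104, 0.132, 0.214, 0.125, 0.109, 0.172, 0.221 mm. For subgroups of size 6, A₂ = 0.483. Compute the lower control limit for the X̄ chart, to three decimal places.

119.850

X̄̄ = (119.917 + 119.898 + 119.921 + 119.963 + 119.920 + 119.931 + 119.920) / 7 = 839.4700 / 7 = 119.9243
R̄ = (0.104 + 0.132 + 0.214 + 0.125 + 0.109 + 0.172 + 0.221) / 7 = 1.0770 / 7 = 0.1539
LCL = X̄̄ − A₂·R̄ = 119.9243 − 0.483 × 0.1539 = 119.8500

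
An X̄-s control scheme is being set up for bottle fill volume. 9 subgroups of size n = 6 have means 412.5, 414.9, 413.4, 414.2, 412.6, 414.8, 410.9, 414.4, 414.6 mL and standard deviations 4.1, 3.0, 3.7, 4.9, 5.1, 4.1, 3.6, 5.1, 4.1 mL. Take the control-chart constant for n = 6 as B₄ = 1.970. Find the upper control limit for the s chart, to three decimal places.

8.252

s̄ = (4.1 + 3.0 + 3.7 + 4.9 + 5.1 + 4.1 + 3.6 + 5.1 + 4.1) / 9 = 4.1889
UCL_s = B₄·s̄ = 1.970 × 4.1889 = 8.2521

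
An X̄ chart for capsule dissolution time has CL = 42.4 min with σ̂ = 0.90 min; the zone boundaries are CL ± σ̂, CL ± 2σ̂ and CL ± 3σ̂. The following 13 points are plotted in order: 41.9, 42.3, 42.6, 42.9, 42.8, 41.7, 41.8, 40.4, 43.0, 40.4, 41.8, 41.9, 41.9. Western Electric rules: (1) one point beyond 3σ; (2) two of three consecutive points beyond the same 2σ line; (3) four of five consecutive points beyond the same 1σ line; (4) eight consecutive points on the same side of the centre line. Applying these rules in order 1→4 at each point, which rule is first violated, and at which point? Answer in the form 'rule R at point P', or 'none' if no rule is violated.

rule 2 at point 10

Zone of each point (C = within 1σ̂, B = 1σ̂–2σ̂, A = 2σ̂–3σ̂, * = beyond 3σ̂; sign = side of CL): 1:-C, 2:-C, 3:+C, 4:+C, 5:+C, 6:-C, 7:-C, 8:-A, 9:+C, 10:-A, 11:-C, 12:-C, 13:-C
Rule 2 (two of three consecutive points beyond the same 2σ limit) is satisfied at point 10.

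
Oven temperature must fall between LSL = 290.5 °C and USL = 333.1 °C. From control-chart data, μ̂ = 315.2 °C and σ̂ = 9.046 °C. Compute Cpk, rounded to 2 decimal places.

Cpu = (USL − μ̂) / (3σ̂) = (333.1 − 315.2) / (3 × 9.046) = 0.6596; Cpl = (μ̂ − LSL) / (3σ̂) = (315.2 − 290.5) / (3 × 9.046) = 0.9102; Cpk = min(Cpu, Cpl) = 0.6596

0.66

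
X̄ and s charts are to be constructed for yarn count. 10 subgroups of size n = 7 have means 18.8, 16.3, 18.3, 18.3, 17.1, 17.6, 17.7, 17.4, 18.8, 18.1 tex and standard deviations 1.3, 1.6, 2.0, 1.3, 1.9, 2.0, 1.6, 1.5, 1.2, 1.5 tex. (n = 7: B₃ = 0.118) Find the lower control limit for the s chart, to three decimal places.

0.188

s̄ = (1.3 + 1.6 + 2.0 + 1.3 + 1.9 + 2.0 + 1.6 + 1.5 + 1.2 + 1.5) / 10 = 1.5900
LCL_s = B₃·s̄ = 0.118 × 1.5900 = 0.1876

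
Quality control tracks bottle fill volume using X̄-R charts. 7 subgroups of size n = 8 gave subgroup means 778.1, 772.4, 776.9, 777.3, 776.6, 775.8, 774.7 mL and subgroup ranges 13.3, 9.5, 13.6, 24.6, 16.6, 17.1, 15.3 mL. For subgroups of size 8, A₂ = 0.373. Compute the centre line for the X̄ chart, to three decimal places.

X̄̄ = (778.1 + 772.4 + 776.9 + 777.3 + 776.6 + 775.8 + 774.7) / 7 = 5431.8000 / 7 = 775.9714
CL = X̄̄ = 775.9714

775.971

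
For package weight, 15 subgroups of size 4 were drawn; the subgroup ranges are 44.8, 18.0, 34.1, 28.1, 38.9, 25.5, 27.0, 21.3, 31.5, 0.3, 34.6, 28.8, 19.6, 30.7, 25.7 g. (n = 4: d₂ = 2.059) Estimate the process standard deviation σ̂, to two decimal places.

13.24

R̄ = (44.8 + 18.0 + 34.1 + 28.1 + 38.9 + 25.5 + 27.0 + 21.3 + 31.5 + 0.3 + 34.6 + 28.8 + 19.6 + 30.7 + 25.7) / 15 = 27.2600
σ̂ = R̄ / d₂ = 27.2600 / 2.059 = 13.2394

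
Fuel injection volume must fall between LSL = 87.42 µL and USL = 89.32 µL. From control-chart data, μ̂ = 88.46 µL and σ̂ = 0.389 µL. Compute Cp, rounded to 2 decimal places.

Cp = (USL − LSL) / (6σ̂) = (89.32 − 87.42) / (6 × 0.389) = 1.9000 / 2.3340 = 0.8141

0.81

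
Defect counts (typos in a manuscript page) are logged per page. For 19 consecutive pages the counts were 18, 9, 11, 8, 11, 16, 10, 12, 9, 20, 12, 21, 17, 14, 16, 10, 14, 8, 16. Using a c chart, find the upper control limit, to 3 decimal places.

24.189

c̄ = (18 + 9 + 11 + 8 + 11 + 16 + 10 + 12 + 9 + 20 + 12 + 21 + 17 + 14 + 16 + 10 + 14 + 8 + 16) / 19 = 252 / 19 = 13.2632
UCL = c̄ + 3√c̄ = 13.2632 + 3 × √13.2632 = 13.2632 + 3 × 3.6419 = 24.1887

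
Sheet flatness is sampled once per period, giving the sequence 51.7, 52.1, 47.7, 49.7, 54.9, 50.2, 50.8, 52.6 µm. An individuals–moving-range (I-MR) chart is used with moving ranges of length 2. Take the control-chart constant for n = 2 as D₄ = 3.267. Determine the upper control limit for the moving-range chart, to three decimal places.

8.914

Moving ranges: 0.4, 4.4, 2.0, 5.2, 4.7, 0.6, 1.8; M̄R̄ = 19.1000 / 7 = 2.7286
UCL_MR = D₄·M̄R̄ = 3.267 × 2.7286 = 8.9142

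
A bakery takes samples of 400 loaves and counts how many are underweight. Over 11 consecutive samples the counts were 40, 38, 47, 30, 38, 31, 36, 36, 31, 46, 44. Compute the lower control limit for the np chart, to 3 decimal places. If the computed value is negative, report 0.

20.335

p̄ = Σdᵢ / (k·n) = 417 / (11 × 400) = 0.09477
LCL = np̄ − 3·√(np̄(1−p̄)) = 37.9091 − 3 × 5.8580 = 20.3350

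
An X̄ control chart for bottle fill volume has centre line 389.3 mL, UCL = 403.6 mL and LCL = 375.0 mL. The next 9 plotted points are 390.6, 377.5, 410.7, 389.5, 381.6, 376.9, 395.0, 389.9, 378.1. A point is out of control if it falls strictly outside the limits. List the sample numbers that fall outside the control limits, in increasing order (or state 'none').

Compare each point to [375.0, 403.6]: sample 3 = 410.7 > UCL.

3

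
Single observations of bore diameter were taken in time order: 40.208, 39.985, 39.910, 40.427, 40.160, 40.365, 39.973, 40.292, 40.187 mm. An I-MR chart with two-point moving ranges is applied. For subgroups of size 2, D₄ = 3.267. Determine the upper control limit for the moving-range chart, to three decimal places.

0.859

Moving ranges: 0.223, 0.075, 0.517, 0.267, 0.205, 0.392, 0.319, 0.105; M̄R̄ = 2.1030 / 8 = 0.2629
UCL_MR = D₄·M̄R̄ = 3.267 × 0.2629 = 0.8588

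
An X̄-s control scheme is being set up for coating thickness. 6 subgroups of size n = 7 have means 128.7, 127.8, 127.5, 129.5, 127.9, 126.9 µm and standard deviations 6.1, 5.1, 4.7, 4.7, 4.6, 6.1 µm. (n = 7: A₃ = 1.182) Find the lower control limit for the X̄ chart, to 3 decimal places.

121.884

X̄̄ = (128.7 + 127.8 + 127.5 + 129.5 + 127.9 + 126.9) / 6 = 128.0500
s̄ = (6.1 + 5.1 + 4.7 + 4.7 + 4.6 + 6.1) / 6 = 5.2167
LCL = X̄̄ − A₃·s̄ = 128.0500 − 1.182 × 5.2167 = 121.8839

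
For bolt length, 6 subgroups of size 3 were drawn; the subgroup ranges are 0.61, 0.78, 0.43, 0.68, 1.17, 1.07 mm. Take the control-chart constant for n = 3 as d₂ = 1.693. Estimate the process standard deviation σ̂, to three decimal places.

R̄ = (0.61 + 0.78 + 0.43 + 0.68 + 1.17 + 1.07) / 6 = 0.7900
σ̂ = R̄ / d₂ = 0.7900 / 1.693 = 0.4666

0.467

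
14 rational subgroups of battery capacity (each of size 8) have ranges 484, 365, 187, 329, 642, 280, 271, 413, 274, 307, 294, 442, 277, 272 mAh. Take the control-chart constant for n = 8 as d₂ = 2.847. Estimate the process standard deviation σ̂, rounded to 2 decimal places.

R̄ = (484 + 365 + 187 + 329 + 642 + 280 + 271 + 413 + 274 + 307 + 294 + 442 + 277 + 272) / 14 = 345.5000
σ̂ = R̄ / d₂ = 345.5000 / 2.847 = 121.3558

121.36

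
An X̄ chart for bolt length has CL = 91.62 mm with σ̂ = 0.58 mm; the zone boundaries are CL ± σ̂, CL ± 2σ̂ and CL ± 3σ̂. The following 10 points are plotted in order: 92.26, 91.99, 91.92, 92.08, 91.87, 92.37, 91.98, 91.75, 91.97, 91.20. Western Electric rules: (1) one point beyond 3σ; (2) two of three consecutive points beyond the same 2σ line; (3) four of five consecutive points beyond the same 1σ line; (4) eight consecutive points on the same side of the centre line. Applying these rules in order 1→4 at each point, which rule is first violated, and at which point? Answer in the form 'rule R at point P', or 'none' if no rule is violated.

Zone of each point (C = within 1σ̂, B = 1σ̂–2σ̂, A = 2σ̂–3σ̂, * = beyond 3σ̂; sign = side of CL): 1:+B, 2:+C, 3:+C, 4:+C, 5:+C, 6:+B, 7:+C, 8:+C, 9:+C, 10:-C
Rule 4 (eight consecutive points on the same side of the centre line) is satisfied at point 8.

rule 4 at point 8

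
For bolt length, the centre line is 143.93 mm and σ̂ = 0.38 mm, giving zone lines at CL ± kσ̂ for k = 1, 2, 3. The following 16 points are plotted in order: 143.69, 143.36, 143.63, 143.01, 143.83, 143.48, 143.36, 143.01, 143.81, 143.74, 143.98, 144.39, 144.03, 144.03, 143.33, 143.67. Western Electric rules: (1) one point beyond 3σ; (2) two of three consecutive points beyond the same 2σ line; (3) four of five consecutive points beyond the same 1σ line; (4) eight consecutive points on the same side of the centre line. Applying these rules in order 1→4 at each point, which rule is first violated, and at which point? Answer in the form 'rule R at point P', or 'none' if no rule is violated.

Zone of each point (C = within 1σ̂, B = 1σ̂–2σ̂, A = 2σ̂–3σ̂, * = beyond 3σ̂; sign = side of CL): 1:-C, 2:-B, 3:-C, 4:-A, 5:-C, 6:-B, 7:-B, 8:-A, 9:-C, 10:-C, 11:+C, 12:+B, 13:+C, 14:+C, 15:-B, 16:-C
Rule 3 (four of five consecutive points beyond the same 1σ limit) is satisfied at point 8.

rule 3 at point 8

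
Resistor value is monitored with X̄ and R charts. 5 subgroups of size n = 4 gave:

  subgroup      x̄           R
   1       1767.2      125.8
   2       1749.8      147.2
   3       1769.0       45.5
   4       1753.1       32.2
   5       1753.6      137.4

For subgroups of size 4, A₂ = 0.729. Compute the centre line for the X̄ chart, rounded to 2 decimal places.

1758.54

X̄̄ = (1767.2 + 1749.8 + 1769.0 + 1753.1 + 1753.6) / 5 = 8792.7000 / 5 = 1758.5400
CL = X̄̄ = 1758.5400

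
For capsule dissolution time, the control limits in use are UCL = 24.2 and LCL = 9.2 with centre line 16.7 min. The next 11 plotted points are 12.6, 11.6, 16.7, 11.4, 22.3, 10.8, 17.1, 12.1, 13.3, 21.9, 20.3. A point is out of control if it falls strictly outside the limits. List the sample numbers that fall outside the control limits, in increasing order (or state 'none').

All 11 points lie within [9.2, 24.2].

none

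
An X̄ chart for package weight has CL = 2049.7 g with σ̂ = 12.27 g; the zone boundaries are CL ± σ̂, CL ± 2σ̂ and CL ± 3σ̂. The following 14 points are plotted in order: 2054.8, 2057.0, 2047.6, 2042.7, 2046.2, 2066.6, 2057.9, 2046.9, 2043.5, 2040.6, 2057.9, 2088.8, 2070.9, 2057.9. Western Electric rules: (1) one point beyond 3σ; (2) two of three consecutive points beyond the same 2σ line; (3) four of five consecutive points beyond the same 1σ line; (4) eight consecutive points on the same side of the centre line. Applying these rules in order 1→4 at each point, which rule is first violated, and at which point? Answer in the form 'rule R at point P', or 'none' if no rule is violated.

Zone of each point (C = within 1σ̂, B = 1σ̂–2σ̂, A = 2σ̂–3σ̂, * = beyond 3σ̂; sign = side of CL): 1:+C, 2:+C, 3:-C, 4:-C, 5:-C, 6:+B, 7:+C, 8:-C, 9:-C, 10:-C, 11:+C, 12:+*, 13:+B, 14:+C
Rule 1 (one point beyond the 3σ limits) is satisfied at point 12.

rule 1 at point 12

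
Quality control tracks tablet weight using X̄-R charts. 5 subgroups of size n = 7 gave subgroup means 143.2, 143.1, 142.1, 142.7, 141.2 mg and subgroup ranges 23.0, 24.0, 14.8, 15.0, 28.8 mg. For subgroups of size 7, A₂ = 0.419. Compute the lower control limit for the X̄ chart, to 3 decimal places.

133.611

X̄̄ = (143.2 + 143.1 + 142.1 + 142.7 + 141.2) / 5 = 712.3000 / 5 = 142.4600
R̄ = (23.0 + 24.0 + 14.8 + 15.0 + 28.8) / 5 = 105.6000 / 5 = 21.1200
LCL = X̄̄ − A₂·R̄ = 142.4600 − 0.419 × 21.1200 = 133.6107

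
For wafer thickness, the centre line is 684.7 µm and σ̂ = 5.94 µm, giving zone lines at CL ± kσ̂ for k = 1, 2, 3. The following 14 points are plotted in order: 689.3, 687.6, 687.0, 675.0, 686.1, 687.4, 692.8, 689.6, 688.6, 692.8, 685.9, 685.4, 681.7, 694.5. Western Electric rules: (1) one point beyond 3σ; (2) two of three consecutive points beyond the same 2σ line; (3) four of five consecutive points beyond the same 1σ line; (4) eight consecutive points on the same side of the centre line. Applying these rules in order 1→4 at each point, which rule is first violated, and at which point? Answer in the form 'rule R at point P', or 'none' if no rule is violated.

rule 4 at point 12

Zone of each point (C = within 1σ̂, B = 1σ̂–2σ̂, A = 2σ̂–3σ̂, * = beyond 3σ̂; sign = side of CL): 1:+C, 2:+C, 3:+C, 4:-B, 5:+C, 6:+C, 7:+B, 8:+C, 9:+C, 10:+B, 11:+C, 12:+C, 13:-C, 14:+B
Rule 4 (eight consecutive points on the same side of the centre line) is satisfied at point 12.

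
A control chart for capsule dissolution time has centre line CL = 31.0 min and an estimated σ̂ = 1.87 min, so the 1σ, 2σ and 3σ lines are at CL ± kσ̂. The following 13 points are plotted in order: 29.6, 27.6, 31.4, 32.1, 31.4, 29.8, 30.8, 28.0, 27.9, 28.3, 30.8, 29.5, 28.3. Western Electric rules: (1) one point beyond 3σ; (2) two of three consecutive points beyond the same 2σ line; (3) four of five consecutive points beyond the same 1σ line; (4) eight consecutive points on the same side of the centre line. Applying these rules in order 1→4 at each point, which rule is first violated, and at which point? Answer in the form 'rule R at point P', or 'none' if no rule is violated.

Zone of each point (C = within 1σ̂, B = 1σ̂–2σ̂, A = 2σ̂–3σ̂, * = beyond 3σ̂; sign = side of CL): 1:-C, 2:-B, 3:+C, 4:+C, 5:+C, 6:-C, 7:-C, 8:-B, 9:-B, 10:-B, 11:-C, 12:-C, 13:-B
Rule 4 (eight consecutive points on the same side of the centre line) is satisfied at point 13.

rule 4 at point 13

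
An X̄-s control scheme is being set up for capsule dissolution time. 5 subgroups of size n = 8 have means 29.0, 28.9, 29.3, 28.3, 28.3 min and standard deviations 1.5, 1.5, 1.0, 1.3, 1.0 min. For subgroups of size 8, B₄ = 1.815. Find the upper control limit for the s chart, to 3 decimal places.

s̄ = (1.5 + 1.5 + 1.0 + 1.3 + 1.0) / 5 = 1.2600
UCL_s = B₄·s̄ = 1.815 × 1.2600 = 2.2869

2.287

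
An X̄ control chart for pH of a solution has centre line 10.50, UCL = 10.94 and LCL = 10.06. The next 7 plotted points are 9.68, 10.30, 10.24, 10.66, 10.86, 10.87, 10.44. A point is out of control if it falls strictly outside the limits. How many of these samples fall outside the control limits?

Compare each point to [10.06, 10.94]: sample 1 = 9.68 < LCL.

1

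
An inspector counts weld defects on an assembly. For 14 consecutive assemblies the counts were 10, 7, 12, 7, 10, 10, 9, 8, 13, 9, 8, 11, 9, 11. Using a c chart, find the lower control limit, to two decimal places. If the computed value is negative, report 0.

0.29

c̄ = (10 + 7 + 12 + 7 + 10 + 10 + 9 + 8 + 13 + 9 + 8 + 11 + 9 + 11) / 14 = 134 / 14 = 9.5714
LCL = c̄ − 3√c̄ = 9.5714 − 3 × 3.0938 = 0.2901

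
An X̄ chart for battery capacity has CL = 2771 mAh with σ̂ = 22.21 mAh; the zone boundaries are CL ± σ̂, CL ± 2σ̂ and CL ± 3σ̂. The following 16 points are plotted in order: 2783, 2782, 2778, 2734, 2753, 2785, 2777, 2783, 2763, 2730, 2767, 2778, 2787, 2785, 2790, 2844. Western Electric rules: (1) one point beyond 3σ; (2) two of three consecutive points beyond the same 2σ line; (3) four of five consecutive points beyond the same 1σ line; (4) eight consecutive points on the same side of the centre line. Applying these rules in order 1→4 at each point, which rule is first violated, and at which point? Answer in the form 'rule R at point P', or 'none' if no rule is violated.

rule 1 at point 16

Zone of each point (C = within 1σ̂, B = 1σ̂–2σ̂, A = 2σ̂–3σ̂, * = beyond 3σ̂; sign = side of CL): 1:+C, 2:+C, 3:+C, 4:-B, 5:-C, 6:+C, 7:+C, 8:+C, 9:-C, 10:-B, 11:-C, 12:+C, 13:+C, 14:+C, 15:+C, 16:+*
Rule 1 (one point beyond the 3σ limits) is satisfied at point 16.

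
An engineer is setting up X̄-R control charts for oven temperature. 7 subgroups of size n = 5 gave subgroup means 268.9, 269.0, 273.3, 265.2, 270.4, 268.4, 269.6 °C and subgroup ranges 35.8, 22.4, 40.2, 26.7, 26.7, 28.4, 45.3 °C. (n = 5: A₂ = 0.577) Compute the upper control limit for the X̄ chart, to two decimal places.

287.84

X̄̄ = (268.9 + 269.0 + 273.3 + 265.2 + 270.4 + 268.4 + 269.6) / 7 = 1884.8000 / 7 = 269.2571
R̄ = (35.8 + 22.4 + 40.2 + 26.7 + 26.7 + 28.4 + 45.3) / 7 = 225.5000 / 7 = 32.2143
UCL = X̄̄ + A₂·R̄ = 269.2571 + 0.577 × 32.2143 = 287.8448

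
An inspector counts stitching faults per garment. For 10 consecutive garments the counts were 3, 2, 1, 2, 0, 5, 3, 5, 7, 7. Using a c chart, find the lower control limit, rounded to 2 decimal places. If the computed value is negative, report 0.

0.00

c̄ = (3 + 2 + 1 + 2 + 0 + 5 + 3 + 5 + 7 + 7) / 10 = 35 / 10 = 3.5000
LCL = c̄ − 3√c̄ = 3.5000 − 3 × 1.8708 = -2.1125 → 0 (cannot be negative)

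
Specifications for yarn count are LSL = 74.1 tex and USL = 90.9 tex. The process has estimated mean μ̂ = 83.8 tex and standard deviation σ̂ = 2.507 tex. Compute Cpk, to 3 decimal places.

Cpu = (USL − μ̂) / (3σ̂) = (90.9 − 83.8) / (3 × 2.507) = 0.9440; Cpl = (μ̂ − LSL) / (3σ̂) = (83.8 − 74.1) / (3 × 2.507) = 1.2897; Cpk = min(Cpu, Cpl) = 0.9440

0.944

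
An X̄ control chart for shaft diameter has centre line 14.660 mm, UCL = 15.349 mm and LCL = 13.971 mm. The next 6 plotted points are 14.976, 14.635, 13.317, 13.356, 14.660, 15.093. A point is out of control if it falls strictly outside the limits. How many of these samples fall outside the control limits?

Compare each point to [13.971, 15.349]: sample 3 = 13.317 < LCL; sample 4 = 13.356 < LCL.

2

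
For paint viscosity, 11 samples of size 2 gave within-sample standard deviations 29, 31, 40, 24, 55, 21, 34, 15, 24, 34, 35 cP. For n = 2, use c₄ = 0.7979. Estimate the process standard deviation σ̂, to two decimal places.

s̄ = (29 + 31 + 40 + 24 + 55 + 21 + 34 + 15 + 24 + 34 + 35) / 11 = 31.0909
σ̂ = s̄ / c₄ = 31.0909 / 0.7979 = 38.9659

38.97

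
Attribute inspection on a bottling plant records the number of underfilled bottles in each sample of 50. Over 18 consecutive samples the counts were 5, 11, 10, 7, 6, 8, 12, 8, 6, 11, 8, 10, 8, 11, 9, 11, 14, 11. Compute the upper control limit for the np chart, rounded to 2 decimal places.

p̄ = Σdᵢ / (k·n) = 166 / (18 × 50) = 0.18444
UCL = np̄ + 3·√(np̄(1−p̄)) = 9.2222 + 3 × √(9.2222×0.81556) = 9.2222 + 3 × 2.7425 = 17.4497

17.45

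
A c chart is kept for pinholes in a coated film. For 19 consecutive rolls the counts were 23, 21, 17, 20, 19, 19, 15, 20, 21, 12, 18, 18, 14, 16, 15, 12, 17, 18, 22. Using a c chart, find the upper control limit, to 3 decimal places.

30.371

c̄ = (23 + 21 + 17 + 20 + 19 + 19 + 15 + 20 + 21 + 12 + 18 + 18 + 14 + 16 + 15 + 12 + 17 + 18 + 22) / 19 = 337 / 19 = 17.7368
UCL = c̄ + 3√c̄ = 17.7368 + 3 × √17.7368 = 17.7368 + 3 × 4.2115 = 30.3714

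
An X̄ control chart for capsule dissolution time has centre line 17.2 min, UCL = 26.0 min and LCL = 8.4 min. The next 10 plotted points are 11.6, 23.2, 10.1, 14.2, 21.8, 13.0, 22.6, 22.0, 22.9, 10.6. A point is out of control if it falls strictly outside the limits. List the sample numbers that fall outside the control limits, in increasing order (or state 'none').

All 10 points lie within [8.4, 26.0].

none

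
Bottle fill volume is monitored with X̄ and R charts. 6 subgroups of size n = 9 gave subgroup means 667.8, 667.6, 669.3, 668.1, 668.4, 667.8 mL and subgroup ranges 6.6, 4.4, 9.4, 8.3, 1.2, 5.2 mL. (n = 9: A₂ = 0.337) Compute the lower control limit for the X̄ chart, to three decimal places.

X̄̄ = (667.8 + 667.6 + 669.3 + 668.1 + 668.4 + 667.8) / 6 = 4009.0000 / 6 = 668.1667
R̄ = (6.6 + 4.4 + 9.4 + 8.3 + 1.2 + 5.2) / 6 = 35.1000 / 6 = 5.8500
LCL = X̄̄ − A₂·R̄ = 668.1667 − 0.337 × 5.8500 = 666.1952

666.195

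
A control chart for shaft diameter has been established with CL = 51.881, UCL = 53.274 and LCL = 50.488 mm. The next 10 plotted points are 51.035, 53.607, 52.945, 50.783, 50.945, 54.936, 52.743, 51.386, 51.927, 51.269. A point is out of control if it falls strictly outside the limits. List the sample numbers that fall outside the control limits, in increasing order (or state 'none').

2, 6

Compare each point to [50.488, 53.274]: sample 2 = 53.607 > UCL; sample 6 = 54.936 > UCL.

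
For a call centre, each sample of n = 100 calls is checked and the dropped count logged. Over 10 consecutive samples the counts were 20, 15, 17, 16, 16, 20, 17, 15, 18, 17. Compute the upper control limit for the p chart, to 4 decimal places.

0.2840

p̄ = Σdᵢ / (k·n) = 171 / (10 × 100) = 0.17100
UCL = p̄ + 3·√(p̄(1−p̄)/n) = 0.17100 + 3 × √(0.17100×0.82900/100) = 0.17100 + 3 × 0.03765 = 0.28395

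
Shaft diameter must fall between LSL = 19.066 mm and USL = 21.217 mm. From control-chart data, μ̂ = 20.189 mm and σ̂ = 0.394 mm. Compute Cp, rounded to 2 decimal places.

Cp = (USL − LSL) / (6σ̂) = (21.217 − 19.066) / (6 × 0.394) = 2.1510 / 2.3640 = 0.9099

0.91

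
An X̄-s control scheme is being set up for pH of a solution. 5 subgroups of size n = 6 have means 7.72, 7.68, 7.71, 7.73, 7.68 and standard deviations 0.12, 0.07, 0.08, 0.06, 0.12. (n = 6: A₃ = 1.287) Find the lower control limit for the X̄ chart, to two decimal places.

7.59

X̄̄ = (7.72 + 7.68 + 7.71 + 7.73 + 7.68) / 5 = 7.7040
s̄ = (0.12 + 0.07 + 0.08 + 0.06 + 0.12) / 5 = 0.0900
LCL = X̄̄ − A₃·s̄ = 7.7040 − 1.287 × 0.0900 = 7.5882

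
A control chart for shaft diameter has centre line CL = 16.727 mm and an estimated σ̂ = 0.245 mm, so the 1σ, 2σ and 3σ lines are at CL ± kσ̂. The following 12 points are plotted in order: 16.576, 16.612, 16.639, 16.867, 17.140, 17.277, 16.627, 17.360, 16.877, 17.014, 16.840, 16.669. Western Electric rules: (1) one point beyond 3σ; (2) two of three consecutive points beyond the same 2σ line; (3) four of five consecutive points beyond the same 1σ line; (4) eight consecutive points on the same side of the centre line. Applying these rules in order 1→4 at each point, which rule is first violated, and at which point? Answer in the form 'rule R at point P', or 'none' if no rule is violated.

Zone of each point (C = within 1σ̂, B = 1σ̂–2σ̂, A = 2σ̂–3σ̂, * = beyond 3σ̂; sign = side of CL): 1:-C, 2:-C, 3:-C, 4:+C, 5:+B, 6:+A, 7:-C, 8:+A, 9:+C, 10:+B, 11:+C, 12:-C
Rule 2 (two of three consecutive points beyond the same 2σ limit) is satisfied at point 8.

rule 2 at point 8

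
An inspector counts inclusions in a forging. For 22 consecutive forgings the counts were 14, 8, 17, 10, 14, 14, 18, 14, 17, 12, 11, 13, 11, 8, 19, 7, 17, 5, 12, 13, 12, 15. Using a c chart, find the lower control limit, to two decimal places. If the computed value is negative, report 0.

2.05

c̄ = (14 + 8 + 17 + 10 + 14 + 14 + 18 + 14 + 17 + 12 + 11 + 13 + 11 + 8 + 19 + 7 + 17 + 5 + 12 + 13 + 12 + 15) / 22 = 281 / 22 = 12.7727
LCL = c̄ − 3√c̄ = 12.7727 − 3 × 3.5739 = 2.0510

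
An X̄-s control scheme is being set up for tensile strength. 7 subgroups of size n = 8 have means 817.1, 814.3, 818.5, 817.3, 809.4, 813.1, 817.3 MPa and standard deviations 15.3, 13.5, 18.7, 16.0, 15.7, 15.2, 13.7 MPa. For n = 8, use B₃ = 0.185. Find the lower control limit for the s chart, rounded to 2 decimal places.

2.86

s̄ = (15.3 + 13.5 + 18.7 + 16.0 + 15.7 + 15.2 + 13.7) / 7 = 15.4429
LCL_s = B₃·s̄ = 0.185 × 15.4429 = 2.8569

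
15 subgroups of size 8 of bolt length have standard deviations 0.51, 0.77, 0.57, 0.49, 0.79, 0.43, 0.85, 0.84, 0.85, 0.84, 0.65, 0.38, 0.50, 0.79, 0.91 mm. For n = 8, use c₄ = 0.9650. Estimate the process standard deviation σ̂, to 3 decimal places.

s̄ = (0.51 + 0.77 + 0.57 + 0.49 + 0.79 + 0.43 + 0.85 + 0.84 + 0.85 + 0.84 + 0.65 + 0.38 + 0.50 + 0.79 + 0.91) / 15 = 0.6780
σ̂ = s̄ / c₄ = 0.6780 / 0.9650 = 0.7026

0.703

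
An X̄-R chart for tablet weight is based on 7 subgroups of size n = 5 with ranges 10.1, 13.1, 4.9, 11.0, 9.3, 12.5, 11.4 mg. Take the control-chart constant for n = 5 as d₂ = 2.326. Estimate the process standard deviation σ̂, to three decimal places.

R̄ = (10.1 + 13.1 + 4.9 + 11.0 + 9.3 + 12.5 + 11.4) / 7 = 10.3286
σ̂ = R̄ / d₂ = 10.3286 / 2.326 = 4.4405

4.440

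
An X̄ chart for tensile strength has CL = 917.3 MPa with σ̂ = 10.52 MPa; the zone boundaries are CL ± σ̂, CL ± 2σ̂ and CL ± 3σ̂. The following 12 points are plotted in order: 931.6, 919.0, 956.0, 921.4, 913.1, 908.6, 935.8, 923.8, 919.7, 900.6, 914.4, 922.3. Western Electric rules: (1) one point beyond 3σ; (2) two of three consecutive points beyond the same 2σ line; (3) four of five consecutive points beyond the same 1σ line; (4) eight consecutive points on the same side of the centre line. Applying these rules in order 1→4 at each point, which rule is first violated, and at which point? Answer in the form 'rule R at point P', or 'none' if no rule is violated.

Zone of each point (C = within 1σ̂, B = 1σ̂–2σ̂, A = 2σ̂–3σ̂, * = beyond 3σ̂; sign = side of CL): 1:+B, 2:+C, 3:+*, 4:+C, 5:-C, 6:-C, 7:+B, 8:+C, 9:+C, 10:-B, 11:-C, 12:+C
Rule 1 (one point beyond the 3σ limits) is satisfied at point 3.

rule 1 at point 3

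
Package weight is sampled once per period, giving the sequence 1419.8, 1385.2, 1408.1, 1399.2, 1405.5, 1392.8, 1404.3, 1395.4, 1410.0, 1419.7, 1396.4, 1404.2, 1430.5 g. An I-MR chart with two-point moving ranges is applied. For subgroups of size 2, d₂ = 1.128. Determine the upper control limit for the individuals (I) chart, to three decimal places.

1447.025

X̄ = (1419.8 + 1385.2 + 1408.1 + 1399.2 + 1405.5 + 1392.8 + 1404.3 + 1395.4 + 1410.0 + 1419.7 + 1396.4 + 1404.2 + 1430.5) / 13 = 1405.4692
Moving ranges: 34.6, 22.9, 8.9, 6.3, 12.7, 11.5, 8.9, 14.6, 9.7, 23.3, 7.8, 26.3; M̄R̄ = 187.5000 / 12 = 15.6250
UCL = X̄ + 3·M̄R̄/d₂ = 1405.4692 + 3 × 15.6250 / 1.128 = 1447.0251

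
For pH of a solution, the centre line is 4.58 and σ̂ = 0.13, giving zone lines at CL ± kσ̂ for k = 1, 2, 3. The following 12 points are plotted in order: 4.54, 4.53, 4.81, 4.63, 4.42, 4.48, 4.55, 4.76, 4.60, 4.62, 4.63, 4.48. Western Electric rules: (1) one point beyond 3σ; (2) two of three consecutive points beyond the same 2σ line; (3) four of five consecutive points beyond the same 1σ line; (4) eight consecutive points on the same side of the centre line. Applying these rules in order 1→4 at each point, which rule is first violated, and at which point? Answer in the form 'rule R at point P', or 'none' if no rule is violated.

none

Zone of each point (C = within 1σ̂, B = 1σ̂–2σ̂, A = 2σ̂–3σ̂, * = beyond 3σ̂; sign = side of CL): 1:-C, 2:-C, 3:+B, 4:+C, 5:-B, 6:-C, 7:-C, 8:+B, 9:+C, 10:+C, 11:+C, 12:-C
No rule fires across all 12 points.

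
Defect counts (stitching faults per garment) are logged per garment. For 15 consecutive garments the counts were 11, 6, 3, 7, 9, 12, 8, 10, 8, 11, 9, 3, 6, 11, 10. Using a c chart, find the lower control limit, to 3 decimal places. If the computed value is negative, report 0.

c̄ = (11 + 6 + 3 + 7 + 9 + 12 + 8 + 10 + 8 + 11 + 9 + 3 + 6 + 11 + 10) / 15 = 124 / 15 = 8.2667
LCL = c̄ − 3√c̄ = 8.2667 − 3 × 2.8752 = -0.3589 → 0 (cannot be negative)

0.000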